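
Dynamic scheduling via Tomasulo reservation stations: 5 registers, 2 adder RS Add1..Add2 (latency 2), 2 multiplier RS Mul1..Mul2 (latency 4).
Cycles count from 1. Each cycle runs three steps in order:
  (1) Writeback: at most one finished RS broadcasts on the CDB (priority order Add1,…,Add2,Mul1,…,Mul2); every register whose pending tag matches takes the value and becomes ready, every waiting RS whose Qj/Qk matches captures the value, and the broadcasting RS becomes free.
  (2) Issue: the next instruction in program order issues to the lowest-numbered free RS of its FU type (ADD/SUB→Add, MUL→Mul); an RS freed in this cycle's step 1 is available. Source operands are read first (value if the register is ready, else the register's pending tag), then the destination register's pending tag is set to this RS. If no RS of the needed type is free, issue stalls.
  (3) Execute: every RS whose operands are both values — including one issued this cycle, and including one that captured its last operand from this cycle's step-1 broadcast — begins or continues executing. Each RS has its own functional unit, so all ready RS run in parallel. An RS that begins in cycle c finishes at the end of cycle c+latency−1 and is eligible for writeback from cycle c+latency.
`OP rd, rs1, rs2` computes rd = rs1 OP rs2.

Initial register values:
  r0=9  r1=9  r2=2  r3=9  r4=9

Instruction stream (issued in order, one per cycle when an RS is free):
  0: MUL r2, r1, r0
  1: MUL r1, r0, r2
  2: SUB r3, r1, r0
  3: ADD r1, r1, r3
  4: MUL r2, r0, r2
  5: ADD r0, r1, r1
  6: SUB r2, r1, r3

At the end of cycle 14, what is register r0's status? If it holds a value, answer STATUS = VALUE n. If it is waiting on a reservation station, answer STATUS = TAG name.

STATUS = TAG Add1

cycle 1: issue MUL r2<-Mul1 // r0:9,r1:9,r2:Mul1,r3:9,r4:9
cycle 2: issue MUL r1<-Mul2 // r0:9,r1:Mul2,r2:Mul1,r3:9,r4:9
cycle 3: issue SUB r3<-Add1 // r0:9,r1:Mul2,r2:Mul1,r3:Add1,r4:9
cycle 4: issue ADD r1<-Add2 // r0:9,r1:Add2,r2:Mul1,r3:Add1,r4:9
cycle 5: CDB Mul1=81; issue MUL r2<-Mul1 // r0:9,r1:Add2,r2:Mul1,r3:Add1,r4:9
cycle 6: stall // r0:9,r1:Add2,r2:Mul1,r3:Add1,r4:9
cycle 7: stall // r0:9,r1:Add2,r2:Mul1,r3:Add1,r4:9
cycle 8: stall // r0:9,r1:Add2,r2:Mul1,r3:Add1,r4:9
cycle 9: CDB Mul1=729; stall // r0:9,r1:Add2,r2:729,r3:Add1,r4:9
cycle 10: CDB Mul2=729; stall // r0:9,r1:Add2,r2:729,r3:Add1,r4:9
cycle 11: stall // r0:9,r1:Add2,r2:729,r3:Add1,r4:9
cycle 12: CDB Add1=720; issue ADD r0<-Add1 // r0:Add1,r1:Add2,r2:729,r3:720,r4:9
cycle 13: stall // r0:Add1,r1:Add2,r2:729,r3:720,r4:9
cycle 14: CDB Add2=1449; issue SUB r2<-Add2 // r0:Add1,r1:1449,r2:Add2,r3:720,r4:9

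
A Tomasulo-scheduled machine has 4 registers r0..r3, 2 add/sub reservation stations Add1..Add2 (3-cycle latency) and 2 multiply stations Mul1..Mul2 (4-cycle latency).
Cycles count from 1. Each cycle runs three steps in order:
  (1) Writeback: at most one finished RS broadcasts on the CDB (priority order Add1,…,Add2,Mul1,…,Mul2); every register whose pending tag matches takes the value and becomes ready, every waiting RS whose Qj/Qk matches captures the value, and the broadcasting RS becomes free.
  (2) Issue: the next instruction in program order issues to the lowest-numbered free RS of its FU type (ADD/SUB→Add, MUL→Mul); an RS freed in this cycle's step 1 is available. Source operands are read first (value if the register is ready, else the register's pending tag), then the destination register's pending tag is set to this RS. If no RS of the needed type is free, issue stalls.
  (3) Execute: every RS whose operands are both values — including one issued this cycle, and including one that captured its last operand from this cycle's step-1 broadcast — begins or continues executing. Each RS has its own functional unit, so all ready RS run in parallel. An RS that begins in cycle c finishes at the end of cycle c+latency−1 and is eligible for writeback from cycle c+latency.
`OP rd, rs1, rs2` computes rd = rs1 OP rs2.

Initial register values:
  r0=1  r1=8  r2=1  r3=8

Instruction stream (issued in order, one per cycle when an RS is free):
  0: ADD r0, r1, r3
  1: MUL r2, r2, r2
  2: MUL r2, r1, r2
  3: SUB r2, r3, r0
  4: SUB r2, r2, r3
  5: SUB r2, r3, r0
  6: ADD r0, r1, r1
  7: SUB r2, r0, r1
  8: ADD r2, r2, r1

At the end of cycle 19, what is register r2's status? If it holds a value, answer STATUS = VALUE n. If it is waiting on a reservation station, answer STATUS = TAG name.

cycle 1: issue ADD r0<-Add1 // r0:Add1,r1:8,r2:1,r3:8
cycle 2: issue MUL r2<-Mul1 // r0:Add1,r1:8,r2:Mul1,r3:8
cycle 3: issue MUL r2<-Mul2 // r0:Add1,r1:8,r2:Mul2,r3:8
cycle 4: CDB Add1=16; issue SUB r2<-Add1 // r0:16,r1:8,r2:Add1,r3:8
cycle 5: issue SUB r2<-Add2 // r0:16,r1:8,r2:Add2,r3:8
cycle 6: CDB Mul1=1; stall // r0:16,r1:8,r2:Add2,r3:8
cycle 7: CDB Add1=-8; issue SUB r2<-Add1 // r0:16,r1:8,r2:Add1,r3:8
cycle 8: stall // r0:16,r1:8,r2:Add1,r3:8
cycle 9: stall // r0:16,r1:8,r2:Add1,r3:8
cycle 10: CDB Add1=-8; issue ADD r0<-Add1 // r0:Add1,r1:8,r2:-8,r3:8
cycle 11: CDB Add2=-16; issue SUB r2<-Add2 // r0:Add1,r1:8,r2:Add2,r3:8
cycle 12: CDB Mul2=8; stall // r0:Add1,r1:8,r2:Add2,r3:8
cycle 13: CDB Add1=16; issue ADD r2<-Add1 // r0:16,r1:8,r2:Add1,r3:8
cycle 14: - // r0:16,r1:8,r2:Add1,r3:8
cycle 15: - // r0:16,r1:8,r2:Add1,r3:8
cycle 16: CDB Add2=8 // r0:16,r1:8,r2:Add1,r3:8
cycle 17: - // r0:16,r1:8,r2:Add1,r3:8
cycle 18: - // r0:16,r1:8,r2:Add1,r3:8
cycle 19: CDB Add1=16 // r0:16,r1:8,r2:16,r3:8

STATUS = VALUE 16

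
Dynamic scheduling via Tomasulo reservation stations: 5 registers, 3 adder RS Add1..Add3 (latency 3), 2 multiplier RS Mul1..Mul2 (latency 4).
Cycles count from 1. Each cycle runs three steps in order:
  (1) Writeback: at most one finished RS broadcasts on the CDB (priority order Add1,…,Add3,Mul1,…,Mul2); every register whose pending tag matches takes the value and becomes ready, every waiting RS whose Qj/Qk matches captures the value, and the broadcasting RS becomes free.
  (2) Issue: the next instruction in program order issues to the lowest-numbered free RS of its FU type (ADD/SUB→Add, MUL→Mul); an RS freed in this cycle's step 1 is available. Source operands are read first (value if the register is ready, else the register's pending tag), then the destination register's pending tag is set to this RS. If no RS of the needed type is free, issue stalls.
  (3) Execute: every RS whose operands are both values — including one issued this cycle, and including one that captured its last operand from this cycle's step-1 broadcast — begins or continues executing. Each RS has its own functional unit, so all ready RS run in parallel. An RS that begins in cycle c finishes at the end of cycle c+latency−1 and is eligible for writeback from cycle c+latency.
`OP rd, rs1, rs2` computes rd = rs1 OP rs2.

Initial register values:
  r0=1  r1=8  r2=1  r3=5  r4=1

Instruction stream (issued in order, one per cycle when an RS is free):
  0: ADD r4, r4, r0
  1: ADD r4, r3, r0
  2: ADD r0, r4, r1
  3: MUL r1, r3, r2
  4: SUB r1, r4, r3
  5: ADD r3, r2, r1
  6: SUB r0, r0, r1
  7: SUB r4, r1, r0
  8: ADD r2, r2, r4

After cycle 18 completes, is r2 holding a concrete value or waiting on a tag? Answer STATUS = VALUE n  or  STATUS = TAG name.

cycle 1: issue ADD r4<-Add1 // r0:1,r1:8,r2:1,r3:5,r4:Add1
cycle 2: issue ADD r4<-Add2 // r0:1,r1:8,r2:1,r3:5,r4:Add2
cycle 3: issue ADD r0<-Add3 // r0:Add3,r1:8,r2:1,r3:5,r4:Add2
cycle 4: CDB Add1=2; issue MUL r1<-Mul1 // r0:Add3,r1:Mul1,r2:1,r3:5,r4:Add2
cycle 5: CDB Add2=6; issue SUB r1<-Add1 // r0:Add3,r1:Add1,r2:1,r3:5,r4:6
cycle 6: issue ADD r3<-Add2 // r0:Add3,r1:Add1,r2:1,r3:Add2,r4:6
cycle 7: stall // r0:Add3,r1:Add1,r2:1,r3:Add2,r4:6
cycle 8: CDB Add1=1; issue SUB r0<-Add1 // r0:Add1,r1:1,r2:1,r3:Add2,r4:6
cycle 9: CDB Add3=14; issue SUB r4<-Add3 // r0:Add1,r1:1,r2:1,r3:Add2,r4:Add3
cycle 10: CDB Mul1=5; stall // r0:Add1,r1:1,r2:1,r3:Add2,r4:Add3
cycle 11: CDB Add2=2; issue ADD r2<-Add2 // r0:Add1,r1:1,r2:Add2,r3:2,r4:Add3
cycle 12: CDB Add1=13 // r0:13,r1:1,r2:Add2,r3:2,r4:Add3
cycle 13: - // r0:13,r1:1,r2:Add2,r3:2,r4:Add3
cycle 14: - // r0:13,r1:1,r2:Add2,r3:2,r4:Add3
cycle 15: CDB Add3=-12 // r0:13,r1:1,r2:Add2,r3:2,r4:-12
cycle 16: - // r0:13,r1:1,r2:Add2,r3:2,r4:-12
cycle 17: - // r0:13,r1:1,r2:Add2,r3:2,r4:-12
cycle 18: CDB Add2=-11 // r0:13,r1:1,r2:-11,r3:2,r4:-12

STATUS = VALUE -11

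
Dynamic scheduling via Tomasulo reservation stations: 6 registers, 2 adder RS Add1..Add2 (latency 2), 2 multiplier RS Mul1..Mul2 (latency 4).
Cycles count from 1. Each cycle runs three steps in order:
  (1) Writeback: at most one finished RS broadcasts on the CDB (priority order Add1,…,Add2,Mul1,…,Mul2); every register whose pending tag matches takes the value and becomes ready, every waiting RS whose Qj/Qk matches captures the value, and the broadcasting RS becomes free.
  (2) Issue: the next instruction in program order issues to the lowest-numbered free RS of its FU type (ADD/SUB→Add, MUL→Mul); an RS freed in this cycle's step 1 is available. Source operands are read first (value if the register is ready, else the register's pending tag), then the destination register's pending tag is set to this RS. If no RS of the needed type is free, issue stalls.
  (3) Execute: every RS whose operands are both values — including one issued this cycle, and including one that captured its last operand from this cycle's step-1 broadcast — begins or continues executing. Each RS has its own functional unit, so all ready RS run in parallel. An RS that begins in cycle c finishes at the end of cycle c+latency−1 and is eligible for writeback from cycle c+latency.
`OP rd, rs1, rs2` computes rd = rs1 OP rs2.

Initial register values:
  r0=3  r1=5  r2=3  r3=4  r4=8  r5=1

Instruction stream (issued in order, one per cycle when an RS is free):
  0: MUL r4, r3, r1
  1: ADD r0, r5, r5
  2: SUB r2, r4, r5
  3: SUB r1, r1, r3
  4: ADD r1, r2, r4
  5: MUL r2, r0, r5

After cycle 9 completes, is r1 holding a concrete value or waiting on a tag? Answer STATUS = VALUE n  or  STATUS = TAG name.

cycle 1: issue MUL r4<-Mul1 // r0:3,r1:5,r2:3,r3:4,r4:Mul1,r5:1
cycle 2: issue ADD r0<-Add1 // r0:Add1,r1:5,r2:3,r3:4,r4:Mul1,r5:1
cycle 3: issue SUB r2<-Add2 // r0:Add1,r1:5,r2:Add2,r3:4,r4:Mul1,r5:1
cycle 4: CDB Add1=2; issue SUB r1<-Add1 // r0:2,r1:Add1,r2:Add2,r3:4,r4:Mul1,r5:1
cycle 5: CDB Mul1=20; stall // r0:2,r1:Add1,r2:Add2,r3:4,r4:20,r5:1
cycle 6: CDB Add1=1; issue ADD r1<-Add1 // r0:2,r1:Add1,r2:Add2,r3:4,r4:20,r5:1
cycle 7: CDB Add2=19; issue MUL r2<-Mul1 // r0:2,r1:Add1,r2:Mul1,r3:4,r4:20,r5:1
cycle 8: - // r0:2,r1:Add1,r2:Mul1,r3:4,r4:20,r5:1
cycle 9: CDB Add1=39 // r0:2,r1:39,r2:Mul1,r3:4,r4:20,r5:1

STATUS = VALUE 39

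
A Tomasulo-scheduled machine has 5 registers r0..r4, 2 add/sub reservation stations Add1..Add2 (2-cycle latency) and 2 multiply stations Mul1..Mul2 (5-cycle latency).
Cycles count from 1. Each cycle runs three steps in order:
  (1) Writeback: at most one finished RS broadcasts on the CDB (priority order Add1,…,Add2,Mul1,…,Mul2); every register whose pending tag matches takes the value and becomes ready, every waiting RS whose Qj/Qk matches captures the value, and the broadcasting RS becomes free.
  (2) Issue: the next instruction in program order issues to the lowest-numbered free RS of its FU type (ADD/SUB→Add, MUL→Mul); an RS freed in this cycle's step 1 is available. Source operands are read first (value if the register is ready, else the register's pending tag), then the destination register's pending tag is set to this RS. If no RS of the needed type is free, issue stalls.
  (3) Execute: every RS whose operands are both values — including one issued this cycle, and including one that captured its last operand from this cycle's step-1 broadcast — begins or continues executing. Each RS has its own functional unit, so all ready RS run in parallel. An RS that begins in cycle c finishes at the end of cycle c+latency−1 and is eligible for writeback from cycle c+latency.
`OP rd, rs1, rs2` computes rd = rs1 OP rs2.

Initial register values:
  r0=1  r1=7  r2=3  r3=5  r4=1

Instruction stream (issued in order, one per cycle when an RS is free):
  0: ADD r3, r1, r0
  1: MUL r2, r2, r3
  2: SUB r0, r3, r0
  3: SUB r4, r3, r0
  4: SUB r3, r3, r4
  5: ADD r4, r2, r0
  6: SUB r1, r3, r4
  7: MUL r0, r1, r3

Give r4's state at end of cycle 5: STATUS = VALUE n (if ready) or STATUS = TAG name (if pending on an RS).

c1: issue ADD r3<-Add1 | r0:1,r1:7,r2:3,r3:Add1,r4:1
c2: issue MUL r2<-Mul1 | r0:1,r1:7,r2:Mul1,r3:Add1,r4:1
c3: CDB Add1=8; issue SUB r0<-Add1 | r0:Add1,r1:7,r2:Mul1,r3:8,r4:1
c4: issue SUB r4<-Add2 | r0:Add1,r1:7,r2:Mul1,r3:8,r4:Add2
c5: CDB Add1=7; issue SUB r3<-Add1 | r0:7,r1:7,r2:Mul1,r3:Add1,r4:Add2

STATUS = TAG Add2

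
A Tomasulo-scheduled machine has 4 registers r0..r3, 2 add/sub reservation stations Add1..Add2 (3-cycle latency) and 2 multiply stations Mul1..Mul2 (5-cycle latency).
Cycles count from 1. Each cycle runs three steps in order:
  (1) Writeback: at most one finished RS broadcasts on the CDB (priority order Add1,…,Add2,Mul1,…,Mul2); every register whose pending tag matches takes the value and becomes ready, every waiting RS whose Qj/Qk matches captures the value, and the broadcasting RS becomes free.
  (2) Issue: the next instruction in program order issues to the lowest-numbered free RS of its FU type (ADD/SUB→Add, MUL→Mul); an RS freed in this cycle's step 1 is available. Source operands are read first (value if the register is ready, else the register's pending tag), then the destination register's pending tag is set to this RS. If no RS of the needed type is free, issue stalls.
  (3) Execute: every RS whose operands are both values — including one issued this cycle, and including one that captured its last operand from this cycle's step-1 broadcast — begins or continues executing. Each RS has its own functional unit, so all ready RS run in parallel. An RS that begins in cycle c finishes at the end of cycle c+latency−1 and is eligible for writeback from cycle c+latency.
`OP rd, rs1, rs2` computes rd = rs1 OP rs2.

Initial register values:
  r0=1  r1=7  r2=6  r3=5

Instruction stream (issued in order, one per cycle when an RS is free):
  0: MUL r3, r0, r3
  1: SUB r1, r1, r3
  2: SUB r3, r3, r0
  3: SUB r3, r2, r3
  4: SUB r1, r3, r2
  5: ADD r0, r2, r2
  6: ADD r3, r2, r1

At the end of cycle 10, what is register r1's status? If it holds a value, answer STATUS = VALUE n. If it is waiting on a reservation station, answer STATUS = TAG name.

  c1: issue MUL r3<-Mul1  regs: r0:1,r1:7,r2:6,r3:Mul1
  c2: issue SUB r1<-Add1  regs: r0:1,r1:Add1,r2:6,r3:Mul1
  c3: issue SUB r3<-Add2  regs: r0:1,r1:Add1,r2:6,r3:Add2
  c4: stall  regs: r0:1,r1:Add1,r2:6,r3:Add2
  c5: stall  regs: r0:1,r1:Add1,r2:6,r3:Add2
  c6: CDB Mul1=5; stall  regs: r0:1,r1:Add1,r2:6,r3:Add2
  c7: stall  regs: r0:1,r1:Add1,r2:6,r3:Add2
  c8: stall  regs: r0:1,r1:Add1,r2:6,r3:Add2
  c9: CDB Add1=2; issue SUB r3<-Add1  regs: r0:1,r1:2,r2:6,r3:Add1
  c10: CDB Add2=4; issue SUB r1<-Add2  regs: r0:1,r1:Add2,r2:6,r3:Add1

STATUS = TAG Add2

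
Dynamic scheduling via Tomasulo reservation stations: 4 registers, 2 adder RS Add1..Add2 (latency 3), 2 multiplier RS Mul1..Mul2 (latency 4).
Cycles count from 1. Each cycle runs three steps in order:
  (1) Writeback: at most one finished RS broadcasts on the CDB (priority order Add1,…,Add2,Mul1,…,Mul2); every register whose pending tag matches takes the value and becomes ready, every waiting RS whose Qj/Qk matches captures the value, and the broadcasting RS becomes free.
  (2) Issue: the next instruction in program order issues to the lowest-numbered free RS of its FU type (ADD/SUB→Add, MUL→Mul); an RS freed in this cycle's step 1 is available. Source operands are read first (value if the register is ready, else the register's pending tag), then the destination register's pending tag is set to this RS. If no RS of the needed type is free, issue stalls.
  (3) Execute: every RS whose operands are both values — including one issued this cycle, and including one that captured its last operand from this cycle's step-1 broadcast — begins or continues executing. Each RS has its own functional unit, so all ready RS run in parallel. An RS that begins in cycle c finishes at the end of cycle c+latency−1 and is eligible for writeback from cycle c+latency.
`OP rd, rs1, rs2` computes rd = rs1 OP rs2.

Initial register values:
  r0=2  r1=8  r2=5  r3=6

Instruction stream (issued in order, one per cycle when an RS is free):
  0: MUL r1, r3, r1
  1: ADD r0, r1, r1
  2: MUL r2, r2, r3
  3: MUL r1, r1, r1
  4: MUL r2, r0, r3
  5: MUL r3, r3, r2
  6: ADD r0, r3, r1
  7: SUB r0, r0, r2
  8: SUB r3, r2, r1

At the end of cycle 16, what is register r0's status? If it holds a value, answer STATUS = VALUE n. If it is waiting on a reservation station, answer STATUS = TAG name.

c1: issue MUL r1<-Mul1 | r0:2,r1:Mul1,r2:5,r3:6
c2: issue ADD r0<-Add1 | r0:Add1,r1:Mul1,r2:5,r3:6
c3: issue MUL r2<-Mul2 | r0:Add1,r1:Mul1,r2:Mul2,r3:6
c4: stall | r0:Add1,r1:Mul1,r2:Mul2,r3:6
c5: CDB Mul1=48; issue MUL r1<-Mul1 | r0:Add1,r1:Mul1,r2:Mul2,r3:6
c6: stall | r0:Add1,r1:Mul1,r2:Mul2,r3:6
c7: CDB Mul2=30; issue MUL r2<-Mul2 | r0:Add1,r1:Mul1,r2:Mul2,r3:6
c8: CDB Add1=96; stall | r0:96,r1:Mul1,r2:Mul2,r3:6
c9: CDB Mul1=2304; issue MUL r3<-Mul1 | r0:96,r1:2304,r2:Mul2,r3:Mul1
c10: issue ADD r0<-Add1 | r0:Add1,r1:2304,r2:Mul2,r3:Mul1
c11: issue SUB r0<-Add2 | r0:Add2,r1:2304,r2:Mul2,r3:Mul1
c12: CDB Mul2=576; stall | r0:Add2,r1:2304,r2:576,r3:Mul1
c13: stall | r0:Add2,r1:2304,r2:576,r3:Mul1
c14: stall | r0:Add2,r1:2304,r2:576,r3:Mul1
c15: stall | r0:Add2,r1:2304,r2:576,r3:Mul1
c16: CDB Mul1=3456; stall | r0:Add2,r1:2304,r2:576,r3:3456

STATUS = TAG Add2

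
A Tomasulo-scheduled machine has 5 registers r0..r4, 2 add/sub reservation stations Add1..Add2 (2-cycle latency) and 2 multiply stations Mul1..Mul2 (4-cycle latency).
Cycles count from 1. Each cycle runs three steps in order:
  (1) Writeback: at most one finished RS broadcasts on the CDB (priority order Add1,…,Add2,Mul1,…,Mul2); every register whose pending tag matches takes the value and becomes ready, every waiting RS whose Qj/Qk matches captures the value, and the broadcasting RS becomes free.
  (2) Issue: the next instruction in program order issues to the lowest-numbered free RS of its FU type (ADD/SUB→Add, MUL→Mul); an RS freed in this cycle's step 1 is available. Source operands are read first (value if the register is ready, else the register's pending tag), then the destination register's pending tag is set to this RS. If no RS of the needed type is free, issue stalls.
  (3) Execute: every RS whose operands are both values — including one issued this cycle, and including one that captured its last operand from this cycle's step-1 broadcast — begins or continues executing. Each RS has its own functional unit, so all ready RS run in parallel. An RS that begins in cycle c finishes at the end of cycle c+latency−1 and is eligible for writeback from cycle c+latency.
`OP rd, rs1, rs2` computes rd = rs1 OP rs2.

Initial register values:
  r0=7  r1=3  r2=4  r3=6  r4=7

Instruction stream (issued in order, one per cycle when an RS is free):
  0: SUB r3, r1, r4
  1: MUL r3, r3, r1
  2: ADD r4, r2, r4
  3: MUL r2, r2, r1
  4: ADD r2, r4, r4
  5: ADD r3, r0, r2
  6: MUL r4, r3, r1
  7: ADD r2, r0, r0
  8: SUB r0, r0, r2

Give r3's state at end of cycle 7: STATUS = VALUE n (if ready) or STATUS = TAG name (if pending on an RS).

STATUS = TAG Add2

c1: issue SUB r3<-Add1 | r0:7,r1:3,r2:4,r3:Add1,r4:7
c2: issue MUL r3<-Mul1 | r0:7,r1:3,r2:4,r3:Mul1,r4:7
c3: CDB Add1=-4; issue ADD r4<-Add1 | r0:7,r1:3,r2:4,r3:Mul1,r4:Add1
c4: issue MUL r2<-Mul2 | r0:7,r1:3,r2:Mul2,r3:Mul1,r4:Add1
c5: CDB Add1=11; issue ADD r2<-Add1 | r0:7,r1:3,r2:Add1,r3:Mul1,r4:11
c6: issue ADD r3<-Add2 | r0:7,r1:3,r2:Add1,r3:Add2,r4:11
c7: CDB Add1=22; stall | r0:7,r1:3,r2:22,r3:Add2,r4:11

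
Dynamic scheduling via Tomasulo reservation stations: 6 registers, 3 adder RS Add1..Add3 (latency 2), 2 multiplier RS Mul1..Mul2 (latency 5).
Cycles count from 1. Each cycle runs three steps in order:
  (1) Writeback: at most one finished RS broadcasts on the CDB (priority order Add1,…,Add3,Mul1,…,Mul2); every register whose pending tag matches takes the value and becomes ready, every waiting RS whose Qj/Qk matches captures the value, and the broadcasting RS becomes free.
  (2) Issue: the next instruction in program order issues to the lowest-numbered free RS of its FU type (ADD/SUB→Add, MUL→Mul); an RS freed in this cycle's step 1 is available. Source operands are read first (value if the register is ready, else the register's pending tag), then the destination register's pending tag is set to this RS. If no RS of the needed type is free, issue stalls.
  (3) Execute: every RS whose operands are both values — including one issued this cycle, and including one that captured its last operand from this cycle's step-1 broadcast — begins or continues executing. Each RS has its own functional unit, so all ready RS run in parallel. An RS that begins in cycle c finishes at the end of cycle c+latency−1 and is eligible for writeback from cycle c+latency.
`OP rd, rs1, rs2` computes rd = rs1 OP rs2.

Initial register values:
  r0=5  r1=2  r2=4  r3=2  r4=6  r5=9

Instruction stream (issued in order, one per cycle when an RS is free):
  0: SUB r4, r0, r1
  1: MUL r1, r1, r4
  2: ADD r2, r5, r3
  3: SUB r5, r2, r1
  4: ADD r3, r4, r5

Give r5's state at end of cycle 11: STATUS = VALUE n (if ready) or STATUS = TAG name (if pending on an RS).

STATUS = VALUE 5

c1: issue SUB r4<-Add1 | r0:5,r1:2,r2:4,r3:2,r4:Add1,r5:9
c2: issue MUL r1<-Mul1 | r0:5,r1:Mul1,r2:4,r3:2,r4:Add1,r5:9
c3: CDB Add1=3; issue ADD r2<-Add1 | r0:5,r1:Mul1,r2:Add1,r3:2,r4:3,r5:9
c4: issue SUB r5<-Add2 | r0:5,r1:Mul1,r2:Add1,r3:2,r4:3,r5:Add2
c5: CDB Add1=11; issue ADD r3<-Add1 | r0:5,r1:Mul1,r2:11,r3:Add1,r4:3,r5:Add2
c6: - | r0:5,r1:Mul1,r2:11,r3:Add1,r4:3,r5:Add2
c7: - | r0:5,r1:Mul1,r2:11,r3:Add1,r4:3,r5:Add2
c8: CDB Mul1=6 | r0:5,r1:6,r2:11,r3:Add1,r4:3,r5:Add2
c9: - | r0:5,r1:6,r2:11,r3:Add1,r4:3,r5:Add2
c10: CDB Add2=5 | r0:5,r1:6,r2:11,r3:Add1,r4:3,r5:5
c11: - | r0:5,r1:6,r2:11,r3:Add1,r4:3,r5:5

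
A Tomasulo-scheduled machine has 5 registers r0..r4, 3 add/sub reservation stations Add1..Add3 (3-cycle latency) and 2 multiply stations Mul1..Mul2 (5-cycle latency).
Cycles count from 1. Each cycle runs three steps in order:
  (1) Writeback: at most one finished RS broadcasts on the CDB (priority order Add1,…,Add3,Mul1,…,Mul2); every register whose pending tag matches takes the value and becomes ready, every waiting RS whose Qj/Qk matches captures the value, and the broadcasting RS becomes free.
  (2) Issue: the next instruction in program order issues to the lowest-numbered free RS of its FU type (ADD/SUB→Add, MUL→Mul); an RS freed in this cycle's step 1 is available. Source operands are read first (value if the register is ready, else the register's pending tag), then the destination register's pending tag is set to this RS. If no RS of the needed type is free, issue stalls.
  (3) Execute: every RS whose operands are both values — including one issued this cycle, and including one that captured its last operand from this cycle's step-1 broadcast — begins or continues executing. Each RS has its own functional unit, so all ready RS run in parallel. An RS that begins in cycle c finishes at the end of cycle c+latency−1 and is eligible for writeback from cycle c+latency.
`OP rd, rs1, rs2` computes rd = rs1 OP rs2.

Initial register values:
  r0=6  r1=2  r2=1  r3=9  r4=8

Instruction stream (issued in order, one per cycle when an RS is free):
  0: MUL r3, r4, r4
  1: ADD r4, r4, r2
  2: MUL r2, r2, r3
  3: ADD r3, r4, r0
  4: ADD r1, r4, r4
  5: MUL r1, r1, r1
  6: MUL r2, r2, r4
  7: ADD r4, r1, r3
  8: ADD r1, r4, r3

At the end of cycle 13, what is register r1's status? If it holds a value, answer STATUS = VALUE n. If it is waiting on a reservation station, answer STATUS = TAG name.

c1: issue MUL r3<-Mul1 | r0:6,r1:2,r2:1,r3:Mul1,r4:8
c2: issue ADD r4<-Add1 | r0:6,r1:2,r2:1,r3:Mul1,r4:Add1
c3: issue MUL r2<-Mul2 | r0:6,r1:2,r2:Mul2,r3:Mul1,r4:Add1
c4: issue ADD r3<-Add2 | r0:6,r1:2,r2:Mul2,r3:Add2,r4:Add1
c5: CDB Add1=9; issue ADD r1<-Add1 | r0:6,r1:Add1,r2:Mul2,r3:Add2,r4:9
c6: CDB Mul1=64; issue MUL r1<-Mul1 | r0:6,r1:Mul1,r2:Mul2,r3:Add2,r4:9
c7: stall | r0:6,r1:Mul1,r2:Mul2,r3:Add2,r4:9
c8: CDB Add1=18; stall | r0:6,r1:Mul1,r2:Mul2,r3:Add2,r4:9
c9: CDB Add2=15; stall | r0:6,r1:Mul1,r2:Mul2,r3:15,r4:9
c10: stall | r0:6,r1:Mul1,r2:Mul2,r3:15,r4:9
c11: CDB Mul2=64; issue MUL r2<-Mul2 | r0:6,r1:Mul1,r2:Mul2,r3:15,r4:9
c12: issue ADD r4<-Add1 | r0:6,r1:Mul1,r2:Mul2,r3:15,r4:Add1
c13: CDB Mul1=324; issue ADD r1<-Add2 | r0:6,r1:Add2,r2:Mul2,r3:15,r4:Add1

STATUS = TAG Add2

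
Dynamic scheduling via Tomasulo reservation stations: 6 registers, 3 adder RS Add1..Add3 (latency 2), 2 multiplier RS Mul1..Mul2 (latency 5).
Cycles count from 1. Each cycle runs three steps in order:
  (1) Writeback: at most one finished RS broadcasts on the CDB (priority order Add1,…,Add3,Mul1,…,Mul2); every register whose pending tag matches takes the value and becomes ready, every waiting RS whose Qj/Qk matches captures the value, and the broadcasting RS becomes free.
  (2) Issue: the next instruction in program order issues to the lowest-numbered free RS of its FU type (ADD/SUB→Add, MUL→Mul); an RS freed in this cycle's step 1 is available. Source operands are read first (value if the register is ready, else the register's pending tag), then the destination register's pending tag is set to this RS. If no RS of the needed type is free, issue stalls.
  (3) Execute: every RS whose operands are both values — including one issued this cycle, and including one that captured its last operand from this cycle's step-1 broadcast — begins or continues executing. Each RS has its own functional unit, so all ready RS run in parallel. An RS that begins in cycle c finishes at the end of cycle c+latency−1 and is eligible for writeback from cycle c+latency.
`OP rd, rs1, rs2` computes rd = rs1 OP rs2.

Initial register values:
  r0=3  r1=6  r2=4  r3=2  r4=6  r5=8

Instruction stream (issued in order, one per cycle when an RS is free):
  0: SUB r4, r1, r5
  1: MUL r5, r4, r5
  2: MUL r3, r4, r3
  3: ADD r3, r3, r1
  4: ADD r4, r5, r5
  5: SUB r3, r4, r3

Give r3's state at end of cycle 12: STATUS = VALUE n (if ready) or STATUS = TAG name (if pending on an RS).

cycle 1: issue SUB r4<-Add1 // r0:3,r1:6,r2:4,r3:2,r4:Add1,r5:8
cycle 2: issue MUL r5<-Mul1 // r0:3,r1:6,r2:4,r3:2,r4:Add1,r5:Mul1
cycle 3: CDB Add1=-2; issue MUL r3<-Mul2 // r0:3,r1:6,r2:4,r3:Mul2,r4:-2,r5:Mul1
cycle 4: issue ADD r3<-Add1 // r0:3,r1:6,r2:4,r3:Add1,r4:-2,r5:Mul1
cycle 5: issue ADD r4<-Add2 // r0:3,r1:6,r2:4,r3:Add1,r4:Add2,r5:Mul1
cycle 6: issue SUB r3<-Add3 // r0:3,r1:6,r2:4,r3:Add3,r4:Add2,r5:Mul1
cycle 7: - // r0:3,r1:6,r2:4,r3:Add3,r4:Add2,r5:Mul1
cycle 8: CDB Mul1=-16 // r0:3,r1:6,r2:4,r3:Add3,r4:Add2,r5:-16
cycle 9: CDB Mul2=-4 // r0:3,r1:6,r2:4,r3:Add3,r4:Add2,r5:-16
cycle 10: CDB Add2=-32 // r0:3,r1:6,r2:4,r3:Add3,r4:-32,r5:-16
cycle 11: CDB Add1=2 // r0:3,r1:6,r2:4,r3:Add3,r4:-32,r5:-16
cycle 12: - // r0:3,r1:6,r2:4,r3:Add3,r4:-32,r5:-16

STATUS = TAG Add3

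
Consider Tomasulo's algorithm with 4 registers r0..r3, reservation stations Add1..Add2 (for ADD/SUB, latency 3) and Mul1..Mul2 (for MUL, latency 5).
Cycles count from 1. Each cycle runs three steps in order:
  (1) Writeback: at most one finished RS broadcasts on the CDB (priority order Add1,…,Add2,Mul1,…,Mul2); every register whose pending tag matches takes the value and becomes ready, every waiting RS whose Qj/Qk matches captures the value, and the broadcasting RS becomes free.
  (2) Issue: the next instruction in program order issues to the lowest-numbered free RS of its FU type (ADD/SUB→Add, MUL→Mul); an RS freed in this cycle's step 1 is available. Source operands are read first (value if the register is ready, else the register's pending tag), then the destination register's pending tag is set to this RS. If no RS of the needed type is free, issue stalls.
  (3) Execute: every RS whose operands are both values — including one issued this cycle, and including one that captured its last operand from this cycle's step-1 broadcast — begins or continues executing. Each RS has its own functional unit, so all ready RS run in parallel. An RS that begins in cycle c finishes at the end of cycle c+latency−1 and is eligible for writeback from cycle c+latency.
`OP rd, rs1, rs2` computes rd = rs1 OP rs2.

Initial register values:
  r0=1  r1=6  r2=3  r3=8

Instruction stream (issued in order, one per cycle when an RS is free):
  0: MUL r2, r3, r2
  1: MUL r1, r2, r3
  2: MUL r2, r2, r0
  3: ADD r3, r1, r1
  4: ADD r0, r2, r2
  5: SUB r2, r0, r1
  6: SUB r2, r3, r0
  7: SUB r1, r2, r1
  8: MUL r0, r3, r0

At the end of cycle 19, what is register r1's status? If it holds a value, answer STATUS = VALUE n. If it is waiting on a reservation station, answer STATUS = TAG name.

cycle 1: issue MUL r2<-Mul1 // r0:1,r1:6,r2:Mul1,r3:8
cycle 2: issue MUL r1<-Mul2 // r0:1,r1:Mul2,r2:Mul1,r3:8
cycle 3: stall // r0:1,r1:Mul2,r2:Mul1,r3:8
cycle 4: stall // r0:1,r1:Mul2,r2:Mul1,r3:8
cycle 5: stall // r0:1,r1:Mul2,r2:Mul1,r3:8
cycle 6: CDB Mul1=24; issue MUL r2<-Mul1 // r0:1,r1:Mul2,r2:Mul1,r3:8
cycle 7: issue ADD r3<-Add1 // r0:1,r1:Mul2,r2:Mul1,r3:Add1
cycle 8: issue ADD r0<-Add2 // r0:Add2,r1:Mul2,r2:Mul1,r3:Add1
cycle 9: stall // r0:Add2,r1:Mul2,r2:Mul1,r3:Add1
cycle 10: stall // r0:Add2,r1:Mul2,r2:Mul1,r3:Add1
cycle 11: CDB Mul1=24; stall // r0:Add2,r1:Mul2,r2:24,r3:Add1
cycle 12: CDB Mul2=192; stall // r0:Add2,r1:192,r2:24,r3:Add1
cycle 13: stall // r0:Add2,r1:192,r2:24,r3:Add1
cycle 14: CDB Add2=48; issue SUB r2<-Add2 // r0:48,r1:192,r2:Add2,r3:Add1
cycle 15: CDB Add1=384; issue SUB r2<-Add1 // r0:48,r1:192,r2:Add1,r3:384
cycle 16: stall // r0:48,r1:192,r2:Add1,r3:384
cycle 17: CDB Add2=-144; issue SUB r1<-Add2 // r0:48,r1:Add2,r2:Add1,r3:384
cycle 18: CDB Add1=336; issue MUL r0<-Mul1 // r0:Mul1,r1:Add2,r2:336,r3:384
cycle 19: - // r0:Mul1,r1:Add2,r2:336,r3:384

STATUS = TAG Add2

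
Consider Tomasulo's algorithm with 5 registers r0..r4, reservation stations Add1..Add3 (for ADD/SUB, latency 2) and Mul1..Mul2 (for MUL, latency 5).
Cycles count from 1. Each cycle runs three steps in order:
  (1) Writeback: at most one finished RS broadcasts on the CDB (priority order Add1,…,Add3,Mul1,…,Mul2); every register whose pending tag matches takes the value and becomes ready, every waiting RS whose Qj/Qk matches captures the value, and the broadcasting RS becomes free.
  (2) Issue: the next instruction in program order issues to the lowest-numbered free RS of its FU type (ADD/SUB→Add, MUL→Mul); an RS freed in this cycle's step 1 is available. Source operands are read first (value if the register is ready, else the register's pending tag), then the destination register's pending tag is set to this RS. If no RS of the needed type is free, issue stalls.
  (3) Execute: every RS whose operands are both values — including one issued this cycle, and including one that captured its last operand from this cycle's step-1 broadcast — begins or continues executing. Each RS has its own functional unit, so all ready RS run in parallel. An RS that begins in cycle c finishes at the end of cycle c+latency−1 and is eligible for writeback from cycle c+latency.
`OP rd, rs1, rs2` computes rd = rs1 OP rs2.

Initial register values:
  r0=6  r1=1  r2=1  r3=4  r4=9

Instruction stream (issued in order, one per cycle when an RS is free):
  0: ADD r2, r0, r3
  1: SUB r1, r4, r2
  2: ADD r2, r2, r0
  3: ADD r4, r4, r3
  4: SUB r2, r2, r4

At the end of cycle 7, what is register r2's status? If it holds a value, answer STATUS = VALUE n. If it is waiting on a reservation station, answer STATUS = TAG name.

STATUS = TAG Add1

  c1: issue ADD r2<-Add1  regs: r0:6,r1:1,r2:Add1,r3:4,r4:9
  c2: issue SUB r1<-Add2  regs: r0:6,r1:Add2,r2:Add1,r3:4,r4:9
  c3: CDB Add1=10; issue ADD r2<-Add1  regs: r0:6,r1:Add2,r2:Add1,r3:4,r4:9
  c4: issue ADD r4<-Add3  regs: r0:6,r1:Add2,r2:Add1,r3:4,r4:Add3
  c5: CDB Add1=16; issue SUB r2<-Add1  regs: r0:6,r1:Add2,r2:Add1,r3:4,r4:Add3
  c6: CDB Add2=-1  regs: r0:6,r1:-1,r2:Add1,r3:4,r4:Add3
  c7: CDB Add3=13  regs: r0:6,r1:-1,r2:Add1,r3:4,r4:13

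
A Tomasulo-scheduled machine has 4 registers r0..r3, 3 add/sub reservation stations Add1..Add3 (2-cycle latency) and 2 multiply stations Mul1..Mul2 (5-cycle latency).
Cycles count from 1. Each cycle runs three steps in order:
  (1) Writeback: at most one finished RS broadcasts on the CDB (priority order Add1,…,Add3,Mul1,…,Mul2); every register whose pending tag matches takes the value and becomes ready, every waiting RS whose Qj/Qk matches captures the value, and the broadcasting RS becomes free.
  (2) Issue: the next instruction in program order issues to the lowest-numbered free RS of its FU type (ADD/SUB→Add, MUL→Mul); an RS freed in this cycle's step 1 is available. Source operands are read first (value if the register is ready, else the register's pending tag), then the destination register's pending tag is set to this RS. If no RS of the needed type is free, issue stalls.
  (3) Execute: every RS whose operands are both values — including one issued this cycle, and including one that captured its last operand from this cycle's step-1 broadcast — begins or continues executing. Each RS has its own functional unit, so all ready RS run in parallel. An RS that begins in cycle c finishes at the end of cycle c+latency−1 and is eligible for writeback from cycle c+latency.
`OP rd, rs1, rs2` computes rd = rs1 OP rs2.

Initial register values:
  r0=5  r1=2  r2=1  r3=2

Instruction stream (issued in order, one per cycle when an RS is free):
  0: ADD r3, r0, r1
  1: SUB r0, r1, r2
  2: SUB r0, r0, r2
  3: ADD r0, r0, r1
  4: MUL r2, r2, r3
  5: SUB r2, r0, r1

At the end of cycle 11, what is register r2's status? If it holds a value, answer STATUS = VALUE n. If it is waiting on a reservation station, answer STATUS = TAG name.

cycle 1: issue ADD r3<-Add1 // r0:5,r1:2,r2:1,r3:Add1
cycle 2: issue SUB r0<-Add2 // r0:Add2,r1:2,r2:1,r3:Add1
cycle 3: CDB Add1=7; issue SUB r0<-Add1 // r0:Add1,r1:2,r2:1,r3:7
cycle 4: CDB Add2=1; issue ADD r0<-Add2 // r0:Add2,r1:2,r2:1,r3:7
cycle 5: issue MUL r2<-Mul1 // r0:Add2,r1:2,r2:Mul1,r3:7
cycle 6: CDB Add1=0; issue SUB r2<-Add1 // r0:Add2,r1:2,r2:Add1,r3:7
cycle 7: - // r0:Add2,r1:2,r2:Add1,r3:7
cycle 8: CDB Add2=2 // r0:2,r1:2,r2:Add1,r3:7
cycle 9: - // r0:2,r1:2,r2:Add1,r3:7
cycle 10: CDB Add1=0 // r0:2,r1:2,r2:0,r3:7
cycle 11: CDB Mul1=7 // r0:2,r1:2,r2:0,r3:7

STATUS = VALUE 0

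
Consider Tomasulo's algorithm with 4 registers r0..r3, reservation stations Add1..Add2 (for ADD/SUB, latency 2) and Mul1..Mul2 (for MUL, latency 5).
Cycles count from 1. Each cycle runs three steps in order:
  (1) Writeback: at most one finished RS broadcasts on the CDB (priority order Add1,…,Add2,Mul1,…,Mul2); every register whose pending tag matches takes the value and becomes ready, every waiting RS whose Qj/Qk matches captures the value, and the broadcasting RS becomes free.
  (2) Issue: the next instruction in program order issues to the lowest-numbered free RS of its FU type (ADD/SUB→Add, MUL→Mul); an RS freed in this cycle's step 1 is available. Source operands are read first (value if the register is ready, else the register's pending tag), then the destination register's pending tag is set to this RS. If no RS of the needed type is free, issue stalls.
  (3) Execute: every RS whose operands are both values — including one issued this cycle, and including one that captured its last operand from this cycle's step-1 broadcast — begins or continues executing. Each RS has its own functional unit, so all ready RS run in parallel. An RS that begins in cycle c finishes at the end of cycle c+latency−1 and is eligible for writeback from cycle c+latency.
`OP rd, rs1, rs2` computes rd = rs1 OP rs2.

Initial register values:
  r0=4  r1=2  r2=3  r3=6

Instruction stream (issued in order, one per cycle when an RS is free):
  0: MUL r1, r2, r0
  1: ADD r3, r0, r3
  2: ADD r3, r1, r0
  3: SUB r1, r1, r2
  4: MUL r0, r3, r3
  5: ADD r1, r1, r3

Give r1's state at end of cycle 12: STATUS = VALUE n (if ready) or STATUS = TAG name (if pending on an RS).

c1: issue MUL r1<-Mul1 | r0:4,r1:Mul1,r2:3,r3:6
c2: issue ADD r3<-Add1 | r0:4,r1:Mul1,r2:3,r3:Add1
c3: issue ADD r3<-Add2 | r0:4,r1:Mul1,r2:3,r3:Add2
c4: CDB Add1=10; issue SUB r1<-Add1 | r0:4,r1:Add1,r2:3,r3:Add2
c5: issue MUL r0<-Mul2 | r0:Mul2,r1:Add1,r2:3,r3:Add2
c6: CDB Mul1=12; stall | r0:Mul2,r1:Add1,r2:3,r3:Add2
c7: stall | r0:Mul2,r1:Add1,r2:3,r3:Add2
c8: CDB Add1=9; issue ADD r1<-Add1 | r0:Mul2,r1:Add1,r2:3,r3:Add2
c9: CDB Add2=16 | r0:Mul2,r1:Add1,r2:3,r3:16
c10: - | r0:Mul2,r1:Add1,r2:3,r3:16
c11: CDB Add1=25 | r0:Mul2,r1:25,r2:3,r3:16
c12: - | r0:Mul2,r1:25,r2:3,r3:16

STATUS = VALUE 25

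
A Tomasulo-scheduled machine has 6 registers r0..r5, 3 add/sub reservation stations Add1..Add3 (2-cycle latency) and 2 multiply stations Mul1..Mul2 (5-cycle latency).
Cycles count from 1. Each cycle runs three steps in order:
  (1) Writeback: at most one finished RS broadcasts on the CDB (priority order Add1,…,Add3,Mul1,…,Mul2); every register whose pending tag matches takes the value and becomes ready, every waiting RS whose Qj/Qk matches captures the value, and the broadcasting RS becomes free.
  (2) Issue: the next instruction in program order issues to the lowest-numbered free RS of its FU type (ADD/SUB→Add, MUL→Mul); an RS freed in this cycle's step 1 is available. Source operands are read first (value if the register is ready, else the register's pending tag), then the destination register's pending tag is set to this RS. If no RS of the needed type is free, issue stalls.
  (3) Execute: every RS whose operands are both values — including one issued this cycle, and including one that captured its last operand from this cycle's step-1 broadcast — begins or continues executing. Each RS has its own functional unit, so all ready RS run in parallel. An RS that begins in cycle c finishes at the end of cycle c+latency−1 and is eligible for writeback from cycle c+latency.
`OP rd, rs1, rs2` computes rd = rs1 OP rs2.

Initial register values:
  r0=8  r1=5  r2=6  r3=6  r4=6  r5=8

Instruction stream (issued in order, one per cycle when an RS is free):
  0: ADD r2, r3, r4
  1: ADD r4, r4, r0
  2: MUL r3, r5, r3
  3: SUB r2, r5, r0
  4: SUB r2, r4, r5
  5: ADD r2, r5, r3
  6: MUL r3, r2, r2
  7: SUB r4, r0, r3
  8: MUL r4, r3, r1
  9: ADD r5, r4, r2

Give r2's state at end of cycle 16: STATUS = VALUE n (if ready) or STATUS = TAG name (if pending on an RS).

  c1: issue ADD r2<-Add1  regs: r0:8,r1:5,r2:Add1,r3:6,r4:6,r5:8
  c2: issue ADD r4<-Add2  regs: r0:8,r1:5,r2:Add1,r3:6,r4:Add2,r5:8
  c3: CDB Add1=12; issue MUL r3<-Mul1  regs: r0:8,r1:5,r2:12,r3:Mul1,r4:Add2,r5:8
  c4: CDB Add2=14; issue SUB r2<-Add1  regs: r0:8,r1:5,r2:Add1,r3:Mul1,r4:14,r5:8
  c5: issue SUB r2<-Add2  regs: r0:8,r1:5,r2:Add2,r3:Mul1,r4:14,r5:8
  c6: CDB Add1=0; issue ADD r2<-Add1  regs: r0:8,r1:5,r2:Add1,r3:Mul1,r4:14,r5:8
  c7: CDB Add2=6; issue MUL r3<-Mul2  regs: r0:8,r1:5,r2:Add1,r3:Mul2,r4:14,r5:8
  c8: CDB Mul1=48; issue SUB r4<-Add2  regs: r0:8,r1:5,r2:Add1,r3:Mul2,r4:Add2,r5:8
  c9: issue MUL r4<-Mul1  regs: r0:8,r1:5,r2:Add1,r3:Mul2,r4:Mul1,r5:8
  c10: CDB Add1=56; issue ADD r5<-Add1  regs: r0:8,r1:5,r2:56,r3:Mul2,r4:Mul1,r5:Add1
  c11: -  regs: r0:8,r1:5,r2:56,r3:Mul2,r4:Mul1,r5:Add1
  c12: -  regs: r0:8,r1:5,r2:56,r3:Mul2,r4:Mul1,r5:Add1
  c13: -  regs: r0:8,r1:5,r2:56,r3:Mul2,r4:Mul1,r5:Add1
  c14: -  regs: r0:8,r1:5,r2:56,r3:Mul2,r4:Mul1,r5:Add1
  c15: CDB Mul2=3136  regs: r0:8,r1:5,r2:56,r3:3136,r4:Mul1,r5:Add1
  c16: -  regs: r0:8,r1:5,r2:56,r3:3136,r4:Mul1,r5:Add1

STATUS = VALUE 56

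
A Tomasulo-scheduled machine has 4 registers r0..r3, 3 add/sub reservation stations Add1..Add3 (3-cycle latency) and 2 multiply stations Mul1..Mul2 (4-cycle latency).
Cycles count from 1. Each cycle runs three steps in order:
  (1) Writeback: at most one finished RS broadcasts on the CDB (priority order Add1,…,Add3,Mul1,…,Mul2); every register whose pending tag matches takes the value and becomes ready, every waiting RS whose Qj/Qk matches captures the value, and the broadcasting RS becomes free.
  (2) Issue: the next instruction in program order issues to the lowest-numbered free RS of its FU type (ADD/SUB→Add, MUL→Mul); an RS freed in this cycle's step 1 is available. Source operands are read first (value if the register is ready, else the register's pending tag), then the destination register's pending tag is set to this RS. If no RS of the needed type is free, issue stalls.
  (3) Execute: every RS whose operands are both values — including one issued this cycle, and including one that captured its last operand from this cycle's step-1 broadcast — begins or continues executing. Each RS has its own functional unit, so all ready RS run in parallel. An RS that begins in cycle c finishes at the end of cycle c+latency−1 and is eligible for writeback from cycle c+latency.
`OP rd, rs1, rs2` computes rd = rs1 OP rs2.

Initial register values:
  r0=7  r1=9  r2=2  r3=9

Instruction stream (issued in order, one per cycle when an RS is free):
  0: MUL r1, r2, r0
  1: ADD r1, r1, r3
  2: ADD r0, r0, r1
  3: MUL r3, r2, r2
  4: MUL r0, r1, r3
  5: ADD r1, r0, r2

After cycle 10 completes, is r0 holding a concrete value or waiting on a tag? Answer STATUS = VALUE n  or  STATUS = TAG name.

STATUS = TAG Mul1

c1: issue MUL r1<-Mul1 | r0:7,r1:Mul1,r2:2,r3:9
c2: issue ADD r1<-Add1 | r0:7,r1:Add1,r2:2,r3:9
c3: issue ADD r0<-Add2 | r0:Add2,r1:Add1,r2:2,r3:9
c4: issue MUL r3<-Mul2 | r0:Add2,r1:Add1,r2:2,r3:Mul2
c5: CDB Mul1=14; issue MUL r0<-Mul1 | r0:Mul1,r1:Add1,r2:2,r3:Mul2
c6: issue ADD r1<-Add3 | r0:Mul1,r1:Add3,r2:2,r3:Mul2
c7: - | r0:Mul1,r1:Add3,r2:2,r3:Mul2
c8: CDB Add1=23 | r0:Mul1,r1:Add3,r2:2,r3:Mul2
c9: CDB Mul2=4 | r0:Mul1,r1:Add3,r2:2,r3:4
c10: - | r0:Mul1,r1:Add3,r2:2,r3:4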